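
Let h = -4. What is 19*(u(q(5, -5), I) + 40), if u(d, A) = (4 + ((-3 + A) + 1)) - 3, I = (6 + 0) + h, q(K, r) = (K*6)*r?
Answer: 779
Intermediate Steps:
q(K, r) = 6*K*r (q(K, r) = (6*K)*r = 6*K*r)
I = 2 (I = (6 + 0) - 4 = 6 - 4 = 2)
u(d, A) = -1 + A (u(d, A) = (4 + (-2 + A)) - 3 = (2 + A) - 3 = -1 + A)
19*(u(q(5, -5), I) + 40) = 19*((-1 + 2) + 40) = 19*(1 + 40) = 19*41 = 779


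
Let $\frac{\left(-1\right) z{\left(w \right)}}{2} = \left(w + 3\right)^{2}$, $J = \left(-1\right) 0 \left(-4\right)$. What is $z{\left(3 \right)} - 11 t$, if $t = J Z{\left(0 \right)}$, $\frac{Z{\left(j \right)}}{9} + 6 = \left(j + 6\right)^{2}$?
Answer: $-72$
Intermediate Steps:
$J = 0$ ($J = 0 \left(-4\right) = 0$)
$z{\left(w \right)} = - 2 \left(3 + w\right)^{2}$ ($z{\left(w \right)} = - 2 \left(w + 3\right)^{2} = - 2 \left(3 + w\right)^{2}$)
$Z{\left(j \right)} = -54 + 9 \left(6 + j\right)^{2}$ ($Z{\left(j \right)} = -54 + 9 \left(j + 6\right)^{2} = -54 + 9 \left(6 + j\right)^{2}$)
$t = 0$ ($t = 0 \left(-54 + 9 \left(6 + 0\right)^{2}\right) = 0 \left(-54 + 9 \cdot 6^{2}\right) = 0 \left(-54 + 9 \cdot 36\right) = 0 \left(-54 + 324\right) = 0 \cdot 270 = 0$)
$z{\left(3 \right)} - 11 t = - 2 \left(3 + 3\right)^{2} - 0 = - 2 \cdot 6^{2} + 0 = \left(-2\right) 36 + 0 = -72 + 0 = -72$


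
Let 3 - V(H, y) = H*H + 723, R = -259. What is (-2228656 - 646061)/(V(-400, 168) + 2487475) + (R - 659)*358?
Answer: -254892314979/775585 ≈ -3.2865e+5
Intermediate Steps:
V(H, y) = -720 - H**2 (V(H, y) = 3 - (H*H + 723) = 3 - (H**2 + 723) = 3 - (723 + H**2) = 3 + (-723 - H**2) = -720 - H**2)
(-2228656 - 646061)/(V(-400, 168) + 2487475) + (R - 659)*358 = (-2228656 - 646061)/((-720 - 1*(-400)**2) + 2487475) + (-259 - 659)*358 = -2874717/((-720 - 1*160000) + 2487475) - 918*358 = -2874717/((-720 - 160000) + 2487475) - 328644 = -2874717/(-160720 + 2487475) - 328644 = -2874717/2326755 - 328644 = -2874717*1/2326755 - 328644 = -958239/775585 - 328644 = -254892314979/775585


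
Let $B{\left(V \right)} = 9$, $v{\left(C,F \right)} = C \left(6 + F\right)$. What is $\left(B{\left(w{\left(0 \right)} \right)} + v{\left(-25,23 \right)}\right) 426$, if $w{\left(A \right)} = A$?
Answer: $-305016$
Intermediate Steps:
$\left(B{\left(w{\left(0 \right)} \right)} + v{\left(-25,23 \right)}\right) 426 = \left(9 - 25 \left(6 + 23\right)\right) 426 = \left(9 - 725\right) 426 = \left(-716\right) 426 = -305016$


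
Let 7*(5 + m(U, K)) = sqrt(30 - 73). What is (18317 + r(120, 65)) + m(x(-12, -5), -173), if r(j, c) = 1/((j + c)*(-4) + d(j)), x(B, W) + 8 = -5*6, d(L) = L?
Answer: 11353439/620 + I*sqrt(43)/7 ≈ 18312.0 + 0.93678*I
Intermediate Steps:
x(B, W) = -38 (x(B, W) = -8 - 5*6 = -8 - 30 = -38)
r(j, c) = 1/(-4*c - 3*j) (r(j, c) = 1/((j + c)*(-4) + j) = 1/((c + j)*(-4) + j) = 1/((-4*c - 4*j) + j) = 1/(-4*c - 3*j))
m(U, K) = -5 + I*sqrt(43)/7 (m(U, K) = -5 + sqrt(30 - 73)/7 = -5 + sqrt(-43)/7 = -5 + (I*sqrt(43))/7 = -5 + I*sqrt(43)/7)
(18317 + r(120, 65)) + m(x(-12, -5), -173) = (18317 - 1/(3*120 + 4*65)) + (-5 + I*sqrt(43)/7) = (18317 - 1/(360 + 260)) + (-5 + I*sqrt(43)/7) = (18317 - 1/620) + (-5 + I*sqrt(43)/7) = 11356539/620 + (-5 + I*sqrt(43)/7) = 11353439/620 + I*sqrt(43)/7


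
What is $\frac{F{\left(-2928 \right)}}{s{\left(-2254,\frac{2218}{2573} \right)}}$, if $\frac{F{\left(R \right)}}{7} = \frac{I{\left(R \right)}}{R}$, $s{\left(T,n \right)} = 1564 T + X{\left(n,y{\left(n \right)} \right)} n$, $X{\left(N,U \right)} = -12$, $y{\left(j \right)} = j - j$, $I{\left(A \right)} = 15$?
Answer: $\frac{90055}{8852818056704} \approx 1.0172 \cdot 10^{-8}$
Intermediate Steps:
$y{\left(j \right)} = 0$
$s{\left(T,n \right)} = - 12 n + 1564 T$ ($s{\left(T,n \right)} = 1564 T - 12 n = - 12 n + 1564 T$)
$F{\left(R \right)} = \frac{105}{R}$ ($F{\left(R \right)} = 7 \frac{15}{R} = \frac{105}{R}$)
$\frac{F{\left(-2928 \right)}}{s{\left(-2254,\frac{2218}{2573} \right)}} = \frac{105 \frac{1}{-2928}}{- 12 \cdot \frac{2218}{2573} + 1564 \left(-2254\right)} = \frac{105 \left(- \frac{1}{2928}\right)}{- 12 \cdot 2218 \cdot \frac{1}{2573} - 3525256} = - \frac{35}{976 \left(\left(-12\right) \frac{2218}{2573} - 3525256\right)} = - \frac{35}{976 \left(- \frac{26616}{2573} - 3525256\right)} = - \frac{35}{976 \left(- \frac{9070510304}{2573}\right)} = \left(- \frac{35}{976}\right) \left(- \frac{2573}{9070510304}\right) = \frac{90055}{8852818056704}$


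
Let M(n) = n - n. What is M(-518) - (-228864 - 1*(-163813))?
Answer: 65051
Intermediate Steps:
M(n) = 0
M(-518) - (-228864 - 1*(-163813)) = 0 - (-228864 - 1*(-163813)) = 0 - (-228864 + 163813) = 0 - 1*(-65051) = 0 + 65051 = 65051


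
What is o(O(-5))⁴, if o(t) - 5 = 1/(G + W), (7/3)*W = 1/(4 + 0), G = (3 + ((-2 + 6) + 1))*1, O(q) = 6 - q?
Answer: 1829442899761/2655237841 ≈ 688.99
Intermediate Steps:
G = 8 (G = (3 + (4 + 1))*1 = (3 + 5)*1 = 8*1 = 8)
W = 3/28 (W = 3/(7*(4 + 0)) = (3/7)/4 = (3/7)*(¼) = 3/28 ≈ 0.10714)
o(t) = 1163/227 (o(t) = 5 + 1/(8 + 3/28) = 5 + 1/(227/28) = 5 + 28/227 = 1163/227)
o(O(-5))⁴ = (1163/227)⁴ = 1829442899761/2655237841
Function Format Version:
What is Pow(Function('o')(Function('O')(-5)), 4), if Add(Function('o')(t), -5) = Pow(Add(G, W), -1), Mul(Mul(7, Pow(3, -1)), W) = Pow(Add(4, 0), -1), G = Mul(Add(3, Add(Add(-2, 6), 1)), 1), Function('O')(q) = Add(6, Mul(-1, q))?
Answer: Rational(1829442899761, 2655237841) ≈ 688.99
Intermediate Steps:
G = 8 (G = Mul(Add(3, Add(4, 1)), 1) = Mul(Add(3, 5), 1) = Mul(8, 1) = 8)
W = Rational(3, 28) (W = Mul(Rational(3, 7), Pow(Add(4, 0), -1)) = Mul(Rational(3, 7), Pow(4, -1)) = Mul(Rational(3, 7), Rational(1, 4)) = Rational(3, 28) ≈ 0.10714)
Function('o')(t) = Rational(1163, 227) (Function('o')(t) = Add(5, Pow(Add(8, Rational(3, 28)), -1)) = Add(5, Pow(Rational(227, 28), -1)) = Add(5, Rational(28, 227)) = Rational(1163, 227))
Pow(Function('o')(Function('O')(-5)), 4) = Pow(Rational(1163, 227), 4) = Rational(1829442899761, 2655237841)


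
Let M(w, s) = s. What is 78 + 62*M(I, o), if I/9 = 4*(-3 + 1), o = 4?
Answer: 326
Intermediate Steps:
I = -72 (I = 9*(4*(-3 + 1)) = 9*(4*(-2)) = 9*(-8) = -72)
78 + 62*M(I, o) = 78 + 62*4 = 78 + 248 = 326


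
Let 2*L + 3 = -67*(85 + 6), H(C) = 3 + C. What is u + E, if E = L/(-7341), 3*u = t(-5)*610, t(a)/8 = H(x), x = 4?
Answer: 27864190/2447 ≈ 11387.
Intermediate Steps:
L = -3050 (L = -3/2 + (-67*(85 + 6))/2 = -3/2 + (-67*91)/2 = -3/2 + (1/2)*(-6097) = -3/2 - 6097/2 = -3050)
t(a) = 56 (t(a) = 8*(3 + 4) = 8*7 = 56)
u = 34160/3 (u = (56*610)/3 = (1/3)*34160 = 34160/3 ≈ 11387.)
E = 3050/7341 (E = -3050/(-7341) = -3050*(-1/7341) = 3050/7341 ≈ 0.41547)
u + E = 34160/3 + 3050/7341 = 27864190/2447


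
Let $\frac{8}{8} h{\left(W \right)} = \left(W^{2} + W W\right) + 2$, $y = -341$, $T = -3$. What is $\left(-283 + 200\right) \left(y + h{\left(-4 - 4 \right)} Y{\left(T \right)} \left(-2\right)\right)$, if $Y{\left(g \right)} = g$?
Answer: $-36437$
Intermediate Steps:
$h{\left(W \right)} = 2 + 2 W^{2}$ ($h{\left(W \right)} = \left(W^{2} + W W\right) + 2 = \left(W^{2} + W^{2}\right) + 2 = 2 W^{2} + 2 = 2 + 2 W^{2}$)
$\left(-283 + 200\right) \left(y + h{\left(-4 - 4 \right)} Y{\left(T \right)} \left(-2\right)\right) = \left(-283 + 200\right) \left(-341 + \left(2 + 2 \left(-4 - 4\right)^{2}\right) \left(-3\right) \left(-2\right)\right) = - 83 \left(-341 + \left(2 + 2 \left(-8\right)^{2}\right) \left(-3\right) \left(-2\right)\right) = - 83 \left(-341 + \left(2 + 2 \cdot 64\right) \left(-3\right) \left(-2\right)\right) = - 83 \left(-341 + \left(2 + 128\right) \left(-3\right) \left(-2\right)\right) = - 83 \left(-341 + 130 \left(-3\right) \left(-2\right)\right) = - 83 \left(-341 - -780\right) = - 83 \left(-341 + 780\right) = \left(-83\right) 439 = -36437$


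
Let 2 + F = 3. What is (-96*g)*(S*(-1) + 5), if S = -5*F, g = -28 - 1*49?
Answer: 73920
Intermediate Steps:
F = 1 (F = -2 + 3 = 1)
g = -77 (g = -28 - 49 = -77)
S = -5 (S = -5*1 = -5)
(-96*g)*(S*(-1) + 5) = (-96*(-77))*(-5*(-1) + 5) = 7392*(5 + 5) = 7392*10 = 73920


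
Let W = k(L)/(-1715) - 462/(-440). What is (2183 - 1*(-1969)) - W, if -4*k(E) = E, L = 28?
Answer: 4067927/980 ≈ 4150.9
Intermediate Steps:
k(E) = -E/4
W = 1033/980 (W = -1/4*28/(-1715) - 462/(-440) = -7*(-1/1715) - 462*(-1/440) = 1/245 + 21/20 = 1033/980 ≈ 1.0541)
(2183 - 1*(-1969)) - W = (2183 - 1*(-1969)) - 1*1033/980 = (2183 + 1969) - 1033/980 = 4152 - 1033/980 = 4067927/980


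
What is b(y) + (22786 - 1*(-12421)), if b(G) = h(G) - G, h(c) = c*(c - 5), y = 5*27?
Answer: 52622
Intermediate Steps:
y = 135
h(c) = c*(-5 + c)
b(G) = -G + G*(-5 + G) (b(G) = G*(-5 + G) - G = -G + G*(-5 + G))
b(y) + (22786 - 1*(-12421)) = 135*(-6 + 135) + (22786 - 1*(-12421)) = 135*129 + (22786 + 12421) = 17415 + 35207 = 52622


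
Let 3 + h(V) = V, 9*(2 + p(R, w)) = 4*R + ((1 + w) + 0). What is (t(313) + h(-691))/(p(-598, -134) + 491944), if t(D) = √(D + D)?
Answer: -6246/4424953 + 9*√626/4424953 ≈ -0.0013607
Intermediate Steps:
p(R, w) = -17/9 + w/9 + 4*R/9 (p(R, w) = -2 + (4*R + ((1 + w) + 0))/9 = -2 + (4*R + (1 + w))/9 = -2 + (1 + w + 4*R)/9 = -2 + (⅑ + w/9 + 4*R/9) = -17/9 + w/9 + 4*R/9)
t(D) = √2*√D (t(D) = √(2*D) = √2*√D)
h(V) = -3 + V
(t(313) + h(-691))/(p(-598, -134) + 491944) = (√2*√313 + (-3 - 691))/((-17/9 + (⅑)*(-134) + (4/9)*(-598)) + 491944) = (√626 - 694)/((-17/9 - 134/9 - 2392/9) + 491944) = (-694 + √626)/(-2543/9 + 491944) = (-694 + √626)/(4424953/9) = (-694 + √626)*(9/4424953) = -6246/4424953 + 9*√626/4424953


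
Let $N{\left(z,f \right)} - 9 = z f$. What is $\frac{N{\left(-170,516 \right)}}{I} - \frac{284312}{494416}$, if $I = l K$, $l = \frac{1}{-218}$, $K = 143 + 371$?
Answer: $\frac{590848825675}{15883114} \approx 37200.0$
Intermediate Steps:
$K = 514$
$l = - \frac{1}{218} \approx -0.0045872$
$N{\left(z,f \right)} = 9 + f z$ ($N{\left(z,f \right)} = 9 + z f = 9 + f z$)
$I = - \frac{257}{109}$ ($I = \left(- \frac{1}{218}\right) 514 = - \frac{257}{109} \approx -2.3578$)
$\frac{N{\left(-170,516 \right)}}{I} - \frac{284312}{494416} = \frac{9 + 516 \left(-170\right)}{- \frac{257}{109}} - \frac{284312}{494416} = \left(9 - 87720\right) \left(- \frac{109}{257}\right) - \frac{35539}{61802} = \left(-87711\right) \left(- \frac{109}{257}\right) - \frac{35539}{61802} = \frac{9560499}{257} - \frac{35539}{61802} = \frac{590848825675}{15883114}$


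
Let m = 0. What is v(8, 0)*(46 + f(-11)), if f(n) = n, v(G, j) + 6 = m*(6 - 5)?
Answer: -210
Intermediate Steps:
v(G, j) = -6 (v(G, j) = -6 + 0*(6 - 5) = -6 + 0*1 = -6 + 0 = -6)
v(8, 0)*(46 + f(-11)) = -6*(46 - 11) = -6*35 = -210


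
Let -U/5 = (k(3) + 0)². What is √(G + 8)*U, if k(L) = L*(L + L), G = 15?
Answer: -1620*√23 ≈ -7769.3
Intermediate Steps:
k(L) = 2*L² (k(L) = L*(2*L) = 2*L²)
U = -1620 (U = -5*(2*3² + 0)² = -5*(2*9 + 0)² = -5*(18 + 0)² = -5*18² = -5*324 = -1620)
√(G + 8)*U = √(15 + 8)*(-1620) = √23*(-1620) = -1620*√23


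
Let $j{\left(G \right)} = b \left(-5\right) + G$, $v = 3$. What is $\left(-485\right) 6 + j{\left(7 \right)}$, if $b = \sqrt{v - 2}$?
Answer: $-2908$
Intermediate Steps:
$b = 1$ ($b = \sqrt{3 - 2} = \sqrt{1} = 1$)
$j{\left(G \right)} = -5 + G$ ($j{\left(G \right)} = 1 \left(-5\right) + G = -5 + G$)
$\left(-485\right) 6 + j{\left(7 \right)} = \left(-485\right) 6 + \left(-5 + 7\right) = -2910 + 2 = -2908$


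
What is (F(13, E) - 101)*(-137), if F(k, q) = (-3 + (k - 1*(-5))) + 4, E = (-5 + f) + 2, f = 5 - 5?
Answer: 11234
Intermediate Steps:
f = 0
E = -3 (E = (-5 + 0) + 2 = -5 + 2 = -3)
F(k, q) = 6 + k (F(k, q) = (-3 + (k + 5)) + 4 = (-3 + (5 + k)) + 4 = (2 + k) + 4 = 6 + k)
(F(13, E) - 101)*(-137) = ((6 + 13) - 101)*(-137) = (19 - 101)*(-137) = -82*(-137) = 11234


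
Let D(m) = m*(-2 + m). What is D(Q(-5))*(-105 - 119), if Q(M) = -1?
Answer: -672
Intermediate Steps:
D(Q(-5))*(-105 - 119) = (-(-2 - 1))*(-105 - 119) = -1*(-3)*(-224) = 3*(-224) = -672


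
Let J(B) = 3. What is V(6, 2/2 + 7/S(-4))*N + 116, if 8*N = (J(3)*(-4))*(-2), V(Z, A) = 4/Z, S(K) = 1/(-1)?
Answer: 118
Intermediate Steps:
S(K) = -1
N = 3 (N = ((3*(-4))*(-2))/8 = (-12*(-2))/8 = (⅛)*24 = 3)
V(6, 2/2 + 7/S(-4))*N + 116 = (4/6)*3 + 116 = (4*(⅙))*3 + 116 = (⅔)*3 + 116 = 2 + 116 = 118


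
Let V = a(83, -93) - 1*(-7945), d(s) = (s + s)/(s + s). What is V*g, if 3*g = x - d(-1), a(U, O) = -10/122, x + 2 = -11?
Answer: -6784960/183 ≈ -37076.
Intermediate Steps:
x = -13 (x = -2 - 11 = -13)
a(U, O) = -5/61 (a(U, O) = -10*1/122 = -5/61)
d(s) = 1 (d(s) = (2*s)/((2*s)) = (2*s)*(1/(2*s)) = 1)
V = 484640/61 (V = -5/61 - 1*(-7945) = -5/61 + 7945 = 484640/61 ≈ 7944.9)
g = -14/3 (g = (-13 - 1*1)/3 = (-13 - 1)/3 = (⅓)*(-14) = -14/3 ≈ -4.6667)
V*g = (484640/61)*(-14/3) = -6784960/183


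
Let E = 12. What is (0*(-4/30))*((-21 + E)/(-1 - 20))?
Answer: 0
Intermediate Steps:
(0*(-4/30))*((-21 + E)/(-1 - 20)) = (0*(-4/30))*((-21 + 12)/(-1 - 20)) = (0*(-4*1/30))*(-9/(-21)) = (0*(-2/15))*(-9*(-1/21)) = 0*(3/7) = 0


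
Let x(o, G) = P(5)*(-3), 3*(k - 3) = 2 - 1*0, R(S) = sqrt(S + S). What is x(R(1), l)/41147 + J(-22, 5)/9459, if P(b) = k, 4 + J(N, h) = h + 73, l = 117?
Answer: 2940829/389209473 ≈ 0.0075559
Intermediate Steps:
J(N, h) = 69 + h (J(N, h) = -4 + (h + 73) = -4 + (73 + h) = 69 + h)
R(S) = sqrt(2)*sqrt(S) (R(S) = sqrt(2*S) = sqrt(2)*sqrt(S))
k = 11/3 (k = 3 + (2 - 1*0)/3 = 3 + (2 + 0)/3 = 3 + (1/3)*2 = 3 + 2/3 = 11/3 ≈ 3.6667)
P(b) = 11/3
x(o, G) = -11 (x(o, G) = (11/3)*(-3) = -11)
x(R(1), l)/41147 + J(-22, 5)/9459 = -11/41147 + (69 + 5)/9459 = -11*1/41147 + 74*(1/9459) = -11/41147 + 74/9459 = 2940829/389209473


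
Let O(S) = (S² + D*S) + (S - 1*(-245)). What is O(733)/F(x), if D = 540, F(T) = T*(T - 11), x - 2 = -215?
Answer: 133441/6816 ≈ 19.578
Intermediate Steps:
x = -213 (x = 2 - 215 = -213)
F(T) = T*(-11 + T)
O(S) = 245 + S² + 541*S (O(S) = (S² + 540*S) + (S - 1*(-245)) = (S² + 540*S) + (S + 245) = (S² + 540*S) + (245 + S) = 245 + S² + 541*S)
O(733)/F(x) = (245 + 733² + 541*733)/((-213*(-11 - 213))) = (245 + 537289 + 396553)/((-213*(-224))) = 934087/47712 = 934087*(1/47712) = 133441/6816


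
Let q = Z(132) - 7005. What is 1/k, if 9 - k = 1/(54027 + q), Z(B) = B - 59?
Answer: 47095/423854 ≈ 0.11111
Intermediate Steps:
Z(B) = -59 + B
q = -6932 (q = (-59 + 132) - 7005 = 73 - 7005 = -6932)
k = 423854/47095 (k = 9 - 1/(54027 - 6932) = 9 - 1/47095 = 423854/47095 ≈ 9.0000)
1/k = 1/(423854/47095) = 47095/423854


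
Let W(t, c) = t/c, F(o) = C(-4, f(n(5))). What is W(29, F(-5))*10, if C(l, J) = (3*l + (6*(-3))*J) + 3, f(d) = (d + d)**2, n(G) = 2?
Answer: -290/297 ≈ -0.97643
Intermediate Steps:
f(d) = 4*d**2 (f(d) = (2*d)**2 = 4*d**2)
C(l, J) = 3 - 18*J + 3*l (C(l, J) = (3*l - 18*J) + 3 = (-18*J + 3*l) + 3 = 3 - 18*J + 3*l)
F(o) = -297 (F(o) = 3 - 72*2**2 + 3*(-4) = 3 - 72*4 - 12 = 3 - 18*16 - 12 = 3 - 288 - 12 = -297)
W(29, F(-5))*10 = (29/(-297))*10 = (29*(-1/297))*10 = -29/297*10 = -290/297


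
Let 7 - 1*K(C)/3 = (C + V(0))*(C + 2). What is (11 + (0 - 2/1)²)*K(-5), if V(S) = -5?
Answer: -1035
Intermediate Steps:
K(C) = 21 - 3*(-5 + C)*(2 + C) (K(C) = 21 - 3*(C - 5)*(C + 2) = 21 - 3*(-5 + C)*(2 + C))
(11 + (0 - 2/1)²)*K(-5) = (11 + (0 - 2/1)²)*(51 - 3*(-5)² + 9*(-5)) = (11 + (0 - 2*1)²)*(51 - 3*25 - 45) = (11 + (0 - 2)²)*(51 - 75 - 45) = (11 + (-2)²)*(-69) = (11 + 4)*(-69) = 15*(-69) = -1035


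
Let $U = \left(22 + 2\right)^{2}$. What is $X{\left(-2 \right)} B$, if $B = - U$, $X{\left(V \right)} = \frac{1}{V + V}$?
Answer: $144$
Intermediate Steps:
$X{\left(V \right)} = \frac{1}{2 V}$
$U = 576$ ($U = 24^{2} = 576$)
$B = -576$ ($B = \left(-1\right) 576 = -576$)
$X{\left(-2 \right)} B = \frac{1}{2 \left(-2\right)} \left(-576\right) = \frac{1}{2} \left(- \frac{1}{2}\right) \left(-576\right) = \left(- \frac{1}{4}\right) \left(-576\right) = 144$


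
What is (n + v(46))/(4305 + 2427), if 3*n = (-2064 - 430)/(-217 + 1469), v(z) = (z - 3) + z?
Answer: 165895/12642696 ≈ 0.013122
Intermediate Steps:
v(z) = -3 + 2*z (v(z) = (-3 + z) + z = -3 + 2*z)
n = -1247/1878 (n = ((-2064 - 430)/(-217 + 1469))/3 = (-2494/1252)/3 = (-2494*1/1252)/3 = (⅓)*(-1247/626) = -1247/1878 ≈ -0.66400)
(n + v(46))/(4305 + 2427) = (-1247/1878 + (-3 + 2*46))/(4305 + 2427) = (-1247/1878 + (-3 + 92))/6732 = (-1247/1878 + 89)*(1/6732) = (165895/1878)*(1/6732) = 165895/12642696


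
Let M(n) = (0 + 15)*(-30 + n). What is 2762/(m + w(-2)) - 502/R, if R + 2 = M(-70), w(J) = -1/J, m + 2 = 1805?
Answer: 5053881/2708857 ≈ 1.8657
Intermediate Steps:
m = 1803 (m = -2 + 1805 = 1803)
M(n) = -450 + 15*n (M(n) = 15*(-30 + n) = -450 + 15*n)
R = -1502 (R = -2 + (-450 + 15*(-70)) = -2 + (-450 - 1050) = -2 - 1500 = -1502)
2762/(m + w(-2)) - 502/R = 2762/(1803 - 1/(-2)) - 502/(-1502) = 2762/(1803 - 1*(-1/2)) - 502*(-1/1502) = 2762/(1803 + 1/2) + 251/751 = 2762/(3607/2) + 251/751 = 2762*(2/3607) + 251/751 = 5524/3607 + 251/751 = 5053881/2708857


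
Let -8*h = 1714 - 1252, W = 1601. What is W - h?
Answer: 6635/4 ≈ 1658.8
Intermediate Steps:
h = -231/4 (h = -(1714 - 1252)/8 = -⅛*462 = -231/4 ≈ -57.750)
W - h = 1601 - 1*(-231/4) = 1601 + 231/4 = 6635/4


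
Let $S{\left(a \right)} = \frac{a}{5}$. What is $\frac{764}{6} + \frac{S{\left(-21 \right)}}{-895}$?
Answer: $\frac{1709513}{13425} \approx 127.34$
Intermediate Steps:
$S{\left(a \right)} = \frac{a}{5}$ ($S{\left(a \right)} = a \frac{1}{5} = \frac{a}{5}$)
$\frac{764}{6} + \frac{S{\left(-21 \right)}}{-895} = \frac{764}{6} + \frac{\frac{1}{5} \left(-21\right)}{-895} = 764 \cdot \frac{1}{6} - - \frac{21}{4475} = \frac{382}{3} + \frac{21}{4475} = \frac{1709513}{13425}$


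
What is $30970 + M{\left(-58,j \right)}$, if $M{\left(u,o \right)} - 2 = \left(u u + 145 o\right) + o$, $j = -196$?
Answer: $5720$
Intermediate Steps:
$M{\left(u,o \right)} = 2 + u^{2} + 146 o$ ($M{\left(u,o \right)} = 2 + \left(\left(u u + 145 o\right) + o\right) = 2 + \left(\left(u^{2} + 145 o\right) + o\right) = 2 + \left(u^{2} + 146 o\right) = 2 + u^{2} + 146 o$)
$30970 + M{\left(-58,j \right)} = 30970 + \left(2 + \left(-58\right)^{2} + 146 \left(-196\right)\right) = 30970 + \left(2 + 3364 - 28616\right) = 30970 - 25250 = 5720$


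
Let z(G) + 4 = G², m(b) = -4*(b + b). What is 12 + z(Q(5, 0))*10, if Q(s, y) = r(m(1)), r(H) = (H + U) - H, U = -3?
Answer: 62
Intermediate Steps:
m(b) = -8*b
r(H) = -3 (r(H) = (H - 3) - H = (-3 + H) - H = -3)
Q(s, y) = -3
z(G) = -4 + G²
12 + z(Q(5, 0))*10 = 12 + (-4 + (-3)²)*10 = 12 + (-4 + 9)*10 = 12 + 5*10 = 12 + 50 = 62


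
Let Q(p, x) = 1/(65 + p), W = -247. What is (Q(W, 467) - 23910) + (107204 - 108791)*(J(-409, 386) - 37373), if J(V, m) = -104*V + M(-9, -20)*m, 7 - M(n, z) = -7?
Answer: -3056460499/182 ≈ -1.6794e+7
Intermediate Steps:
M(n, z) = 14 (M(n, z) = 7 - 1*(-7) = 7 + 7 = 14)
J(V, m) = -104*V + 14*m
(Q(W, 467) - 23910) + (107204 - 108791)*(J(-409, 386) - 37373) = (1/(65 - 247) - 23910) + (107204 - 108791)*((-104*(-409) + 14*386) - 37373) = (1/(-182) - 23910) - 1587*((42536 + 5404) - 37373) = (-1/182 - 23910) - 1587*(47940 - 37373) = -4351621/182 - 1587*10567 = -4351621/182 - 16769829 = -3056460499/182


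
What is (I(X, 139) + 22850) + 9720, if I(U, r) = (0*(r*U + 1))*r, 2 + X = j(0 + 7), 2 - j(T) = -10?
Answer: 32570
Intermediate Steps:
j(T) = 12 (j(T) = 2 - 1*(-10) = 2 + 10 = 12)
X = 10 (X = -2 + 12 = 10)
I(U, r) = 0 (I(U, r) = (0*(U*r + 1))*r = (0*(1 + U*r))*r = 0*r = 0)
(I(X, 139) + 22850) + 9720 = (0 + 22850) + 9720 = 22850 + 9720 = 32570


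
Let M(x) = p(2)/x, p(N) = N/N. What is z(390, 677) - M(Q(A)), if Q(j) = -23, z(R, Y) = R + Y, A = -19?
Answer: 24542/23 ≈ 1067.0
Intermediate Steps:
p(N) = 1
M(x) = 1/x
z(390, 677) - M(Q(A)) = (390 + 677) - 1/(-23) = 1067 - 1*(-1/23) = 1067 + 1/23 = 24542/23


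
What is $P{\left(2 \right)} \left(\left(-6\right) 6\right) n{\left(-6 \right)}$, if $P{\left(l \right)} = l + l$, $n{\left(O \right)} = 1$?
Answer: $-144$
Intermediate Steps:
$P{\left(l \right)} = 2 l$
$P{\left(2 \right)} \left(\left(-6\right) 6\right) n{\left(-6 \right)} = 2 \cdot 2 \left(\left(-6\right) 6\right) 1 = 4 \left(-36\right) 1 = \left(-144\right) 1 = -144$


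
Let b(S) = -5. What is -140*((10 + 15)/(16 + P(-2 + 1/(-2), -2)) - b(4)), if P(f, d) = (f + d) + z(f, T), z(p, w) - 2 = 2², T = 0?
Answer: -900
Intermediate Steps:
z(p, w) = 6 (z(p, w) = 2 + 2² = 2 + 4 = 6)
P(f, d) = 6 + d + f (P(f, d) = (f + d) + 6 = (d + f) + 6 = 6 + d + f)
-140*((10 + 15)/(16 + P(-2 + 1/(-2), -2)) - b(4)) = -140*((10 + 15)/(16 + (6 - 2 + (-2 + 1/(-2)))) - 1*(-5)) = -140*(25/(16 + (6 - 2 + (-2 - ½))) + 5) = -140*(25/(16 + (6 - 2 - 5/2)) + 5) = -140*(25/(16 + 3/2) + 5) = -140*(25/(35/2) + 5) = -140*(25*(2/35) + 5) = -140*(10/7 + 5) = -140*45/7 = -900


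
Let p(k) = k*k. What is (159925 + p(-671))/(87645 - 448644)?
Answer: -610166/360999 ≈ -1.6902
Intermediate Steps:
p(k) = k**2
(159925 + p(-671))/(87645 - 448644) = (159925 + (-671)**2)/(87645 - 448644) = (159925 + 450241)/(-360999) = 610166*(-1/360999) = -610166/360999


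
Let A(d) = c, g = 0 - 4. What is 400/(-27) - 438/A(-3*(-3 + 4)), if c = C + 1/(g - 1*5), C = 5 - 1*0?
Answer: -62017/594 ≈ -104.41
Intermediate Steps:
g = -4
C = 5 (C = 5 + 0 = 5)
c = 44/9 (c = 5 + 1/(-4 - 1*5) = 5 + 1/(-4 - 5) = 5 + 1/(-9) = 5 - ⅑ = 44/9 ≈ 4.8889)
A(d) = 44/9
400/(-27) - 438/A(-3*(-3 + 4)) = 400/(-27) - 438/44/9 = 400*(-1/27) - 438*9/44 = -400/27 - 1971/22 = -62017/594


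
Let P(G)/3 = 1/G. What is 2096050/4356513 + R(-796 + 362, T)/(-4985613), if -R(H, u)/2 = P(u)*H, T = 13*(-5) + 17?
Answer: 4644591319769/9653283487764 ≈ 0.48114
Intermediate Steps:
P(G) = 3/G
T = -48 (T = -65 + 17 = -48)
R(H, u) = -6*H/u (R(H, u) = -2*3/u*H = -6*H/u)
2096050/4356513 + R(-796 + 362, T)/(-4985613) = 2096050/4356513 - 6*(-796 + 362)/(-48)/(-4985613) = 2096050*(1/4356513) - 6*(-434)*(-1/48)*(-1/4985613) = 2096050/4356513 - 217/4*(-1/4985613) = 2096050/4356513 + 217/19942452 = 4644591319769/9653283487764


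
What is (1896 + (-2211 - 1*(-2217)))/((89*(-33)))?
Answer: -634/979 ≈ -0.64760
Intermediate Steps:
(1896 + (-2211 - 1*(-2217)))/((89*(-33))) = (1896 + (-2211 + 2217))/(-2937) = (1896 + 6)*(-1/2937) = 1902*(-1/2937) = -634/979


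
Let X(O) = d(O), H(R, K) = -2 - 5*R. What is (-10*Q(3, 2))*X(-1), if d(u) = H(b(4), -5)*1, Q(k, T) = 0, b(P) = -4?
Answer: 0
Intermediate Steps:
d(u) = 18 (d(u) = (-2 - 5*(-4))*1 = (-2 + 20)*1 = 18*1 = 18)
X(O) = 18
(-10*Q(3, 2))*X(-1) = -10*0*18 = 0*18 = 0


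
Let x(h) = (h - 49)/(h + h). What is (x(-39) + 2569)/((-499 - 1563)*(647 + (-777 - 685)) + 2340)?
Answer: 20047/13126386 ≈ 0.0015272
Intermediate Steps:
x(h) = (-49 + h)/(2*h) (x(h) = (-49 + h)/((2*h)) = (-49 + h)*(1/(2*h)) = (-49 + h)/(2*h))
(x(-39) + 2569)/((-499 - 1563)*(647 + (-777 - 685)) + 2340) = ((½)*(-49 - 39)/(-39) + 2569)/((-499 - 1563)*(647 + (-777 - 685)) + 2340) = ((½)*(-1/39)*(-88) + 2569)/(-2062*(647 - 1462) + 2340) = (44/39 + 2569)/(-2062*(-815) + 2340) = 100235/(39*(1680530 + 2340)) = (100235/39)/1682870 = (100235/39)*(1/1682870) = 20047/13126386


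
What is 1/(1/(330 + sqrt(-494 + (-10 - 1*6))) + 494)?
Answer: 54048870/26700304801 + I*sqrt(510)/26700304801 ≈ 0.0020243 + 8.458e-10*I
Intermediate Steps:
1/(1/(330 + sqrt(-494 + (-10 - 1*6))) + 494) = 1/(1/(330 + sqrt(-494 + (-10 - 6))) + 494) = 1/(1/(330 + sqrt(-494 - 16)) + 494) = 1/(1/(330 + sqrt(-510)) + 494) = 1/(1/(330 + I*sqrt(510)) + 494) = 1/(494 + 1/(330 + I*sqrt(510)))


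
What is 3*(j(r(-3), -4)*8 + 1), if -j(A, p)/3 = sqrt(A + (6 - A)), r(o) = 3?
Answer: 3 - 72*sqrt(6) ≈ -173.36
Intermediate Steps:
j(A, p) = -3*sqrt(6) (j(A, p) = -3*sqrt(A + (6 - A)) = -3*sqrt(6))
3*(j(r(-3), -4)*8 + 1) = 3*(-3*sqrt(6)*8 + 1) = 3*(-24*sqrt(6) + 1) = 3*(1 - 24*sqrt(6)) = 3 - 72*sqrt(6)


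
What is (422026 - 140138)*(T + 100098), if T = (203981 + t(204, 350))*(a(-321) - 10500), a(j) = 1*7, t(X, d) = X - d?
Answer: -602885298131616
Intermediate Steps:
a(j) = 7
T = -2138840655 (T = (203981 + (204 - 1*350))*(7 - 10500) = (203981 + (204 - 350))*(-10493) = (203981 - 146)*(-10493) = 203835*(-10493) = -2138840655)
(422026 - 140138)*(T + 100098) = (422026 - 140138)*(-2138840655 + 100098) = 281888*(-2138740557) = -602885298131616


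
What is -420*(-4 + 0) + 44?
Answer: 1724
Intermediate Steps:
-420*(-4 + 0) + 44 = -420*(-4) + 44 = -84*(-20) + 44 = 1680 + 44 = 1724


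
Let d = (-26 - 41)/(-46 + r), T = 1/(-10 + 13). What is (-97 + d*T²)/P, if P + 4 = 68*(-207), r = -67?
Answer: 4481/650880 ≈ 0.0068845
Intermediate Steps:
T = ⅓ (T = 1/3 = ⅓ ≈ 0.33333)
P = -14080 (P = -4 + 68*(-207) = -4 - 14076 = -14080)
d = 67/113 (d = (-26 - 41)/(-46 - 67) = -67/(-113) = -67*(-1/113) = 67/113 ≈ 0.59292)
(-97 + d*T²)/P = (-97 + 67*(⅓)²/113)/(-14080) = (-97 + (67/113)*(⅑))*(-1/14080) = (-97 + 67/1017)*(-1/14080) = -98582/1017*(-1/14080) = 4481/650880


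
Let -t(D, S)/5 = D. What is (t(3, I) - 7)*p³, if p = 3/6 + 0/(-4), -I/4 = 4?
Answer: -11/4 ≈ -2.7500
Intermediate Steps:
I = -16 (I = -4*4 = -16)
t(D, S) = -5*D
p = ½ (p = 3*(⅙) + 0*(-¼) = ½ + 0 = ½ ≈ 0.50000)
(t(3, I) - 7)*p³ = (-5*3 - 7)*(½)³ = (-15 - 7)*(⅛) = -22*⅛ = -11/4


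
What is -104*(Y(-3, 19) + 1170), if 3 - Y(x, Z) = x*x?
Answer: -121056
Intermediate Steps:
Y(x, Z) = 3 - x² (Y(x, Z) = 3 - x*x = 3 - x²)
-104*(Y(-3, 19) + 1170) = -104*((3 - 1*(-3)²) + 1170) = -104*((3 - 1*9) + 1170) = -104*((3 - 9) + 1170) = -104*(-6 + 1170) = -104*1164 = -121056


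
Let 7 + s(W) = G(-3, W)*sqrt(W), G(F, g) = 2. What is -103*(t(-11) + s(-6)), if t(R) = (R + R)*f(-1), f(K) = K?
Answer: -1545 - 206*I*sqrt(6) ≈ -1545.0 - 504.59*I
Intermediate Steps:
t(R) = -2*R (t(R) = (R + R)*(-1) = (2*R)*(-1) = -2*R)
s(W) = -7 + 2*sqrt(W)
-103*(t(-11) + s(-6)) = -103*(-2*(-11) + (-7 + 2*sqrt(-6))) = -103*(22 + (-7 + 2*(I*sqrt(6)))) = -103*(22 + (-7 + 2*I*sqrt(6))) = -103*(15 + 2*I*sqrt(6)) = -1545 - 206*I*sqrt(6)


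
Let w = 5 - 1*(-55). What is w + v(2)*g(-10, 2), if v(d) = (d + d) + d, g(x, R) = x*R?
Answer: -60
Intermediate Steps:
g(x, R) = R*x
v(d) = 3*d (v(d) = 2*d + d = 3*d)
w = 60 (w = 5 + 55 = 60)
w + v(2)*g(-10, 2) = 60 + (3*2)*(2*(-10)) = 60 + 6*(-20) = 60 - 120 = -60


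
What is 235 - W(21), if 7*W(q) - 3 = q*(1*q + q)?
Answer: 760/7 ≈ 108.57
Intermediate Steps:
W(q) = 3/7 + 2*q²/7 (W(q) = 3/7 + (q*(1*q + q))/7 = 3/7 + (q*(q + q))/7 = 3/7 + (q*(2*q))/7 = 3/7 + (2*q²)/7 = 3/7 + 2*q²/7)
235 - W(21) = 235 - (3/7 + (2/7)*21²) = 235 - (3/7 + (2/7)*441) = 235 - (3/7 + 126) = 235 - 1*885/7 = 235 - 885/7 = 760/7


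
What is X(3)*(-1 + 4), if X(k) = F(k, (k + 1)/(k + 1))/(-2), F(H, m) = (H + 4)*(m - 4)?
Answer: 63/2 ≈ 31.500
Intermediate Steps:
F(H, m) = (-4 + m)*(4 + H) (F(H, m) = (4 + H)*(-4 + m) = (-4 + m)*(4 + H))
X(k) = 6 + 3*k/2 (X(k) = (-16 - 4*k + 4*((k + 1)/(k + 1)) + k*((k + 1)/(k + 1)))/(-2) = (-16 - 4*k + 4*((1 + k)/(1 + k)) + k*((1 + k)/(1 + k)))*(-1/2) = (-16 - 4*k + 4*1 + k*1)*(-1/2) = (-16 - 4*k + 4 + k)*(-1/2) = (-12 - 3*k)*(-1/2) = 6 + 3*k/2)
X(3)*(-1 + 4) = (6 + (3/2)*3)*(-1 + 4) = (6 + 9/2)*3 = (21/2)*3 = 63/2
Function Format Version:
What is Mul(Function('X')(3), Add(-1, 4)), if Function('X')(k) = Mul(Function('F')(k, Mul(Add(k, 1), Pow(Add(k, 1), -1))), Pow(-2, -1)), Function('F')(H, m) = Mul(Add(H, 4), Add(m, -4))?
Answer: Rational(63, 2) ≈ 31.500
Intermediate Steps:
Function('F')(H, m) = Mul(Add(-4, m), Add(4, H)) (Function('F')(H, m) = Mul(Add(4, H), Add(-4, m)) = Mul(Add(-4, m), Add(4, H)))
Function('X')(k) = Add(6, Mul(Rational(3, 2), k)) (Function('X')(k) = Mul(Add(-16, Mul(-4, k), Mul(4, Mul(Add(k, 1), Pow(Add(k, 1), -1))), Mul(k, Mul(Add(k, 1), Pow(Add(k, 1), -1)))), Pow(-2, -1)) = Mul(Add(-16, Mul(-4, k), Mul(4, Mul(Add(1, k), Pow(Add(1, k), -1))), Mul(k, Mul(Add(1, k), Pow(Add(1, k), -1)))), Rational(-1, 2)) = Mul(Add(-16, Mul(-4, k), Mul(4, 1), Mul(k, 1)), Rational(-1, 2)) = Mul(Add(-16, Mul(-4, k), 4, k), Rational(-1, 2)) = Mul(Add(-12, Mul(-3, k)), Rational(-1, 2)) = Add(6, Mul(Rational(3, 2), k)))
Mul(Function('X')(3), Add(-1, 4)) = Mul(Add(6, Mul(Rational(3, 2), 3)), Add(-1, 4)) = Mul(Add(6, Rational(9, 2)), 3) = Mul(Rational(21, 2), 3) = Rational(63, 2)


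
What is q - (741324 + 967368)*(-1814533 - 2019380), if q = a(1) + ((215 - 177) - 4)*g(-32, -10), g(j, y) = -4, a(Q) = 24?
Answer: 6550976471684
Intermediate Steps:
q = -112 (q = 24 + ((215 - 177) - 4)*(-4) = 24 + (38 - 4)*(-4) = 24 + 34*(-4) = 24 - 136 = -112)
q - (741324 + 967368)*(-1814533 - 2019380) = -112 - (741324 + 967368)*(-1814533 - 2019380) = -112 - 1708692*(-3833913) = -112 - 1*(-6550976471796) = -112 + 6550976471796 = 6550976471684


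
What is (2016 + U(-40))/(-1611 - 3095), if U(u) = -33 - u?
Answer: -2023/4706 ≈ -0.42988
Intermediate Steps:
(2016 + U(-40))/(-1611 - 3095) = (2016 + (-33 - 1*(-40)))/(-1611 - 3095) = (2016 + (-33 + 40))/(-4706) = (2016 + 7)*(-1/4706) = 2023*(-1/4706) = -2023/4706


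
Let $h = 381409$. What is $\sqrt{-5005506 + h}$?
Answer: $i \sqrt{4624097} \approx 2150.4 i$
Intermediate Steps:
$\sqrt{-5005506 + h} = \sqrt{-5005506 + 381409} = \sqrt{-4624097} = i \sqrt{4624097}$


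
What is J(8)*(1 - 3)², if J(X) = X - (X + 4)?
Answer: -16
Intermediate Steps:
J(X) = -4 (J(X) = X - (4 + X) = X + (-4 - X) = -4)
J(8)*(1 - 3)² = -4*(1 - 3)² = -4*(-2)² = -4*4 = -16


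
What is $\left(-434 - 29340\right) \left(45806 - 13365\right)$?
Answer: $-965898334$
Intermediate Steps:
$\left(-434 - 29340\right) \left(45806 - 13365\right) = \left(-29774\right) 32441 = -965898334$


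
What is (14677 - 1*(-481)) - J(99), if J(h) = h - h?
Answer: 15158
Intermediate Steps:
J(h) = 0
(14677 - 1*(-481)) - J(99) = (14677 - 1*(-481)) - 1*0 = (14677 + 481) + 0 = 15158 + 0 = 15158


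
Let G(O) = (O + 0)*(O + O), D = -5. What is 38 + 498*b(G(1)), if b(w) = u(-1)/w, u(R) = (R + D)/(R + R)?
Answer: 785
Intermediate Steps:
u(R) = (-5 + R)/(2*R) (u(R) = (R - 5)/(R + R) = (-5 + R)/((2*R)) = (-5 + R)*(1/(2*R)) = (-5 + R)/(2*R))
G(O) = 2*O**2 (G(O) = O*(2*O) = 2*O**2)
b(w) = 3/w (b(w) = ((1/2)*(-5 - 1)/(-1))/w = ((1/2)*(-1)*(-6))/w = 3/w)
38 + 498*b(G(1)) = 38 + 498*(3/((2*1**2))) = 38 + 498*(3/((2*1))) = 38 + 498*(3/2) = 38 + 747 = 785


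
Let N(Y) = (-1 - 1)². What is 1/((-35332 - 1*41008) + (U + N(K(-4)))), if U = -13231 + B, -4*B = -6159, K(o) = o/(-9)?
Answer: -4/352109 ≈ -1.1360e-5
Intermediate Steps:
K(o) = -o/9 (K(o) = o*(-⅑) = -o/9)
B = 6159/4 (B = -¼*(-6159) = 6159/4 ≈ 1539.8)
N(Y) = 4 (N(Y) = (-2)² = 4)
U = -46765/4 (U = -13231 + 6159/4 = -46765/4 ≈ -11691.)
1/((-35332 - 1*41008) + (U + N(K(-4)))) = 1/((-35332 - 1*41008) + (-46765/4 + 4)) = 1/((-35332 - 41008) - 46749/4) = 1/(-76340 - 46749/4) = 1/(-352109/4) = -4/352109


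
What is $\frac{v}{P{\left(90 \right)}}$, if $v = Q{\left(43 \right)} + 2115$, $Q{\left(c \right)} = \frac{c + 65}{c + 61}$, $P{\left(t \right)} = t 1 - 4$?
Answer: $\frac{55017}{2236} \approx 24.605$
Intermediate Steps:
$P{\left(t \right)} = -4 + t$ ($P{\left(t \right)} = t - 4 = -4 + t$)
$Q{\left(c \right)} = \frac{65 + c}{61 + c}$
$v = \frac{55017}{26}$ ($v = \frac{65 + 43}{61 + 43} + 2115 = \frac{1}{104} \cdot 108 + 2115 = \frac{27}{26} + 2115 = \frac{55017}{26} \approx 2116.0$)
$\frac{v}{P{\left(90 \right)}} = \frac{55017}{26 \left(-4 + 90\right)} = \frac{55017}{26 \cdot 86} = \frac{55017}{26} \cdot \frac{1}{86} = \frac{55017}{2236}$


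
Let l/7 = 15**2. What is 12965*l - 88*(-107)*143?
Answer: 21766363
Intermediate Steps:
l = 1575 (l = 7*15**2 = 7*225 = 1575)
12965*l - 88*(-107)*143 = 12965*1575 - 88*(-107)*143 = 20419875 - (-9416)*143 = 20419875 - 1*(-1346488) = 20419875 + 1346488 = 21766363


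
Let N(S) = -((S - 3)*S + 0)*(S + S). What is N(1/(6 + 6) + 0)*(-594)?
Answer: -385/16 ≈ -24.063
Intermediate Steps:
N(S) = -2*S²*(-3 + S) (N(S) = -((-3 + S)*S + 0)*2*S = -(S*(-3 + S) + 0)*2*S = -S*(-3 + S)*2*S = -2*S²*(-3 + S))
N(1/(6 + 6) + 0)*(-594) = (2*(1/(6 + 6) + 0)²*(3 - (1/(6 + 6) + 0)))*(-594) = (2*(1/12 + 0)²*(3 - (1/12 + 0)))*(-594) = (2*(1/12)²*(3 - 1*1/12))*(-594) = (2*(1/144)*(3 - 1/12))*(-594) = (2*(1/144)*(35/12))*(-594) = (35/864)*(-594) = -385/16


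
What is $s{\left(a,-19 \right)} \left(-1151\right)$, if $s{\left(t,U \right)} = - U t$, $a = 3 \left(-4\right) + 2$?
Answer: $218690$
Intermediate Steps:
$a = -10$ ($a = -12 + 2 = -10$)
$s{\left(t,U \right)} = - U t$
$s{\left(a,-19 \right)} \left(-1151\right) = \left(-1\right) \left(-19\right) \left(-10\right) \left(-1151\right) = \left(-190\right) \left(-1151\right) = 218690$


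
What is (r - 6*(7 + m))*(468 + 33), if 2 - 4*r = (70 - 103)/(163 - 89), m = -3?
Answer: -3468423/296 ≈ -11718.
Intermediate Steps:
r = 181/296 (r = ½ - (70 - 103)/(4*(163 - 89)) = ½ - (-33)/(4*74) = ½ - ¼*(-33/74) = ½ + 33/296 = 181/296 ≈ 0.61149)
(r - 6*(7 + m))*(468 + 33) = (181/296 - 6*(7 - 3))*(468 + 33) = (181/296 - 6*4)*501 = (181/296 - 24)*501 = -6923/296*501 = -3468423/296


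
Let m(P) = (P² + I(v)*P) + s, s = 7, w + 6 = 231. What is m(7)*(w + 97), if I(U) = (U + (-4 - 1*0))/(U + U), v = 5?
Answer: 91287/5 ≈ 18257.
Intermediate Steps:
w = 225 (w = -6 + 231 = 225)
I(U) = (-4 + U)/(2*U) (I(U) = (U + (-4 + 0))/((2*U)) = (U - 4)*(1/(2*U)) = (-4 + U)*(1/(2*U)) = (-4 + U)/(2*U))
m(P) = 7 + P² + P/10 (m(P) = (P² + ((½)*(-4 + 5)/5)*P) + 7 = (P² + ((½)*(⅕)*1)*P) + 7 = (P² + P/10) + 7 = 7 + P² + P/10)
m(7)*(w + 97) = (7 + 7² + (⅒)*7)*(225 + 97) = (7 + 49 + 7/10)*322 = (567/10)*322 = 91287/5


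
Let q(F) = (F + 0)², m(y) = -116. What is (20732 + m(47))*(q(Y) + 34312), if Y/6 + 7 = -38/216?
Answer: 20131030934/27 ≈ 7.4559e+8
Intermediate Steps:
Y = -775/18 (Y = -42 + 6*(-38/216) = -42 + 6*(-38*1/216) = -42 + 6*(-19/108) = -42 - 19/18 = -775/18 ≈ -43.056)
q(F) = F²
(20732 + m(47))*(q(Y) + 34312) = (20732 - 116)*((-775/18)² + 34312) = 20616*(600625/324 + 34312) = 20616*(11717713/324) = 20131030934/27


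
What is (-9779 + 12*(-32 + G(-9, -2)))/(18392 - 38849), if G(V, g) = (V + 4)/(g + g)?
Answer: 10148/20457 ≈ 0.49607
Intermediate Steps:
G(V, g) = (4 + V)/(2*g) (G(V, g) = (4 + V)/((2*g)) = (4 + V)*(1/(2*g)) = (4 + V)/(2*g))
(-9779 + 12*(-32 + G(-9, -2)))/(18392 - 38849) = (-9779 + 12*(-32 + (½)*(4 - 9)/(-2)))/(18392 - 38849) = (-9779 + 12*(-32 + (½)*(-½)*(-5)))/(-20457) = (-9779 + 12*(-32 + 5/4))*(-1/20457) = (-9779 + 12*(-123/4))*(-1/20457) = (-9779 - 369)*(-1/20457) = -10148*(-1/20457) = 10148/20457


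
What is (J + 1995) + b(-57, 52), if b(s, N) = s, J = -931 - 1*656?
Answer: 351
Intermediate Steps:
J = -1587 (J = -931 - 656 = -1587)
(J + 1995) + b(-57, 52) = (-1587 + 1995) - 57 = 408 - 57 = 351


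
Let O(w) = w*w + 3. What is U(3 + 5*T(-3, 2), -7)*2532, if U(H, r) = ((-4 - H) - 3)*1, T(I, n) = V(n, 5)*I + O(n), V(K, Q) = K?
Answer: -37980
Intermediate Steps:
O(w) = 3 + w² (O(w) = w² + 3 = 3 + w²)
T(I, n) = 3 + n² + I*n (T(I, n) = n*I + (3 + n²) = I*n + (3 + n²) = 3 + n² + I*n)
U(H, r) = -7 - H (U(H, r) = (-7 - H)*1 = -7 - H)
U(3 + 5*T(-3, 2), -7)*2532 = (-7 - (3 + 5*(3 + 2² - 3*2)))*2532 = (-7 - (3 + 5*(3 + 4 - 6)))*2532 = (-7 - (3 + 5*1))*2532 = (-7 - (3 + 5))*2532 = (-7 - 1*8)*2532 = (-7 - 8)*2532 = -15*2532 = -37980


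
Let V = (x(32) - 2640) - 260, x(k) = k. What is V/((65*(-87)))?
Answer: 956/1885 ≈ 0.50716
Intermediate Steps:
V = -2868 (V = (32 - 2640) - 260 = -2608 - 260 = -2868)
V/((65*(-87))) = -2868/(65*(-87)) = -2868/(-5655) = -2868*(-1/5655) = 956/1885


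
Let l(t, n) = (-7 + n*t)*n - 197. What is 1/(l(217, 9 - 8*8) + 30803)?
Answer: 1/687416 ≈ 1.4547e-6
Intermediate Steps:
l(t, n) = -197 + n*(-7 + n*t) (l(t, n) = n*(-7 + n*t) - 197 = -197 + n*(-7 + n*t))
1/(l(217, 9 - 8*8) + 30803) = 1/((-197 - 7*(9 - 8*8) + 217*(9 - 8*8)²) + 30803) = 1/((-197 - 7*(9 - 64) + 217*(9 - 64)²) + 30803) = 1/((-197 - 7*(-55) + 217*(-55)²) + 30803) = 1/((-197 + 385 + 217*3025) + 30803) = 1/((-197 + 385 + 656425) + 30803) = 1/(656613 + 30803) = 1/687416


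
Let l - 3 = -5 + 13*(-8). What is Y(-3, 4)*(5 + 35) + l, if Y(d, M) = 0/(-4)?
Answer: -106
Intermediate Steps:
Y(d, M) = 0 (Y(d, M) = 0*(-1/4) = 0)
l = -106 (l = 3 + (-5 + 13*(-8)) = 3 + (-5 - 104) = 3 - 109 = -106)
Y(-3, 4)*(5 + 35) + l = 0*(5 + 35) - 106 = 0*40 - 106 = 0 - 106 = -106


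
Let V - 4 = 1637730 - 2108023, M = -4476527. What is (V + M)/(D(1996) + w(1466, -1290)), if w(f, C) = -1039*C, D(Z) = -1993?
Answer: -4946816/1338317 ≈ -3.6963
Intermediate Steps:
V = -470289 (V = 4 + (1637730 - 2108023) = 4 - 470293 = -470289)
(V + M)/(D(1996) + w(1466, -1290)) = (-470289 - 4476527)/(-1993 - 1039*(-1290)) = -4946816/(-1993 + 1340310) = -4946816/1338317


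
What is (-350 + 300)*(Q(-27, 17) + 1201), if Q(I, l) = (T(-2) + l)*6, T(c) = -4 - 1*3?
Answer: -63050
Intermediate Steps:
T(c) = -7 (T(c) = -4 - 3 = -7)
Q(I, l) = -42 + 6*l (Q(I, l) = (-7 + l)*6 = -42 + 6*l)
(-350 + 300)*(Q(-27, 17) + 1201) = (-350 + 300)*((-42 + 6*17) + 1201) = -50*((-42 + 102) + 1201) = -50*(60 + 1201) = -50*1261 = -63050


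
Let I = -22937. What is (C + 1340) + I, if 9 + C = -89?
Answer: -21695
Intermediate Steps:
C = -98 (C = -9 - 89 = -98)
(C + 1340) + I = (-98 + 1340) - 22937 = 1242 - 22937 = -21695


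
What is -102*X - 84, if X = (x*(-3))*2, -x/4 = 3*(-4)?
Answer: 29292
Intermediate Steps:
x = 48 (x = -12*(-4) = -4*(-12) = 48)
X = -288 (X = (48*(-3))*2 = -144*2 = -288)
-102*X - 84 = -102*(-288) - 84 = 29376 - 84 = 29292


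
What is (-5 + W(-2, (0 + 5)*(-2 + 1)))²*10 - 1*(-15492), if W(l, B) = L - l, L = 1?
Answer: 15532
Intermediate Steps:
W(l, B) = 1 - l
(-5 + W(-2, (0 + 5)*(-2 + 1)))²*10 - 1*(-15492) = (-5 + (1 - 1*(-2)))²*10 - 1*(-15492) = (-5 + (1 + 2))²*10 + 15492 = (-5 + 3)²*10 + 15492 = (-2)²*10 + 15492 = 4*10 + 15492 = 40 + 15492 = 15532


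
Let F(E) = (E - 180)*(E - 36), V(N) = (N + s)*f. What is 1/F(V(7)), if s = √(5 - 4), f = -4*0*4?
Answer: 1/6480 ≈ 0.00015432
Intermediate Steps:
f = 0 (f = 0*4 = 0)
s = 1 (s = √1 = 1)
V(N) = 0 (V(N) = (N + 1)*0 = (1 + N)*0 = 0)
F(E) = (-180 + E)*(-36 + E)
1/F(V(7)) = 1/(6480 + 0² - 216*0) = 1/(6480 + 0 + 0) = 1/6480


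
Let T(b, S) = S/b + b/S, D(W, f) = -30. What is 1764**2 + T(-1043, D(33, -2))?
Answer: 97366056589/31290 ≈ 3.1117e+6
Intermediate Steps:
1764**2 + T(-1043, D(33, -2)) = 1764**2 + (-30/(-1043) - 1043/(-30)) = 3111696 + (-30*(-1/1043) - 1043*(-1/30)) = 3111696 + (30/1043 + 1043/30) = 3111696 + 1088749/31290 = 97366056589/31290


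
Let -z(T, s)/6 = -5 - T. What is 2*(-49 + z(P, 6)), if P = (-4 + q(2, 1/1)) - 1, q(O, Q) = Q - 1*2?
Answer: -110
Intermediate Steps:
q(O, Q) = -2 + Q (q(O, Q) = Q - 2 = -2 + Q)
P = -6 (P = (-4 + (-2 + 1/1)) - 1 = (-4 + (-2 + 1*1)) - 1 = (-4 + (-2 + 1)) - 1 = (-4 - 1) - 1 = -5 - 1 = -6)
z(T, s) = 30 + 6*T (z(T, s) = -6*(-5 - T) = 30 + 6*T)
2*(-49 + z(P, 6)) = 2*(-49 + (30 + 6*(-6))) = 2*(-49 + (30 - 36)) = 2*(-49 - 6) = 2*(-55) = -110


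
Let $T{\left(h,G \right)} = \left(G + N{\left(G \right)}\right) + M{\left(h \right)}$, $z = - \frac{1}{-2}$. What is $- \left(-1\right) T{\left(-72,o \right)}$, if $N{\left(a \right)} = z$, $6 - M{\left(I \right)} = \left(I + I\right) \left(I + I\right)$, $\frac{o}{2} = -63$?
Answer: $- \frac{41711}{2} \approx -20856.0$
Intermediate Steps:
$o = -126$ ($o = 2 \left(-63\right) = -126$)
$M{\left(I \right)} = 6 - 4 I^{2}$ ($M{\left(I \right)} = 6 - \left(I + I\right) \left(I + I\right) = 6 - 2 I 2 I = 6 - 4 I^{2}$)
$z = \frac{1}{2}$ ($z = \left(-1\right) \left(- \frac{1}{2}\right) = \frac{1}{2} \approx 0.5$)
$N{\left(a \right)} = \frac{1}{2}$
$T{\left(h,G \right)} = \frac{13}{2} + G - 4 h^{2}$ ($T{\left(h,G \right)} = \left(G + \frac{1}{2}\right) - \left(-6 + 4 h^{2}\right) = \left(\frac{1}{2} + G\right) - \left(-6 + 4 h^{2}\right) = \frac{13}{2} + G - 4 h^{2}$)
$- \left(-1\right) T{\left(-72,o \right)} = - \left(-1\right) \left(\frac{13}{2} - 126 - 4 \left(-72\right)^{2}\right) = - \left(-1\right) \left(\frac{13}{2} - 126 - 20736\right) = - \frac{\left(-1\right) \left(-41711\right)}{2} = \left(-1\right) \frac{41711}{2} = - \frac{41711}{2}$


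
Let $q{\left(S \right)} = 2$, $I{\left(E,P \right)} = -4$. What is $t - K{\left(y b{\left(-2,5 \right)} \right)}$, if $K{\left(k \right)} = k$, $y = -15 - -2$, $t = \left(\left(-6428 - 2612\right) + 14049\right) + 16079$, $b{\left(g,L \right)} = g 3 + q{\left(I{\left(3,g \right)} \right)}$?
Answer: $21036$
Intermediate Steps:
$b{\left(g,L \right)} = 2 + 3 g$ ($b{\left(g,L \right)} = g 3 + 2 = 3 g + 2 = 2 + 3 g$)
$t = 21088$ ($t = \left(\left(-6428 - 2612\right) + 14049\right) + 16079 = \left(-9040 + 14049\right) + 16079 = 5009 + 16079 = 21088$)
$y = -13$ ($y = -15 + 2 = -13$)
$t - K{\left(y b{\left(-2,5 \right)} \right)} = 21088 - - 13 \left(2 + 3 \left(-2\right)\right) = 21088 - - 13 \left(2 - 6\right) = 21088 - \left(-13\right) \left(-4\right) = 21088 - 52 = 21036$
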